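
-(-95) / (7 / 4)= 380 / 7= 54.29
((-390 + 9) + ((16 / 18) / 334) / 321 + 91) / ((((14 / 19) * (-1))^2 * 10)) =-25254525013 / 472813740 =-53.41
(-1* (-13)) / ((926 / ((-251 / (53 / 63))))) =-205569 / 49078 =-4.19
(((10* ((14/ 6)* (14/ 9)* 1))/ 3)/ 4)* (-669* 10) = -546350/ 27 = -20235.19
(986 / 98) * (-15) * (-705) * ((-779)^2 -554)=3160862117325 / 49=64507390149.49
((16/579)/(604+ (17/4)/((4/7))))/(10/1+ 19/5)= 1280/390840633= 0.00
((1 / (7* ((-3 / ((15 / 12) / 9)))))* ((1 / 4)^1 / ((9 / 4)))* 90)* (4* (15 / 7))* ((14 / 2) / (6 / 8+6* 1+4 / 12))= -200 / 357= -0.56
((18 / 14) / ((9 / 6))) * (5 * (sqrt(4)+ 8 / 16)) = 10.71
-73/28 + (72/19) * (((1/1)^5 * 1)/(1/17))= 32885/532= 61.81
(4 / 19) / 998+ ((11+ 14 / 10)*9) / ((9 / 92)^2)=4975325498 / 426645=11661.51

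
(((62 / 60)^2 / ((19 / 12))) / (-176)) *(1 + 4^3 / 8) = -2883 / 83600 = -0.03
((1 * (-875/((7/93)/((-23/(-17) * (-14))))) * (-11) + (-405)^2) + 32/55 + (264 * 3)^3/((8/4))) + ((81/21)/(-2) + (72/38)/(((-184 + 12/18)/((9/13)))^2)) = 246138464.71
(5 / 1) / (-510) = -1 / 102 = -0.01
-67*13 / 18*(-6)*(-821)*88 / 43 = -62928008 / 129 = -487814.02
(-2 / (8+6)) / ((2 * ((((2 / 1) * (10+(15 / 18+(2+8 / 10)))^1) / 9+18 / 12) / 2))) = -270 / 8561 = -0.03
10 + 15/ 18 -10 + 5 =35/ 6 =5.83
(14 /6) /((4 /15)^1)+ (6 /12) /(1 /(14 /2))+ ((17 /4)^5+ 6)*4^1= 1429137 /256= 5582.57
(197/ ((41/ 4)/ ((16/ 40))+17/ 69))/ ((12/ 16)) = 10.15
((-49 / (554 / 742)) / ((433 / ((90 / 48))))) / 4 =-272685 / 3838112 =-0.07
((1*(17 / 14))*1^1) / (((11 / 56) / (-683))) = -46444 / 11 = -4222.18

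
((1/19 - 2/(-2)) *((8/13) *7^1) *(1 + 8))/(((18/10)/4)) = 22400/247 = 90.69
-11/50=-0.22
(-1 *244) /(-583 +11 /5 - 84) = 305 /831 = 0.37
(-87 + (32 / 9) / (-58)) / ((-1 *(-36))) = -22723 / 9396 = -2.42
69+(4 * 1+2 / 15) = 1097 / 15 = 73.13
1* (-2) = -2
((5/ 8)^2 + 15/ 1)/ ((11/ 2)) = 2.80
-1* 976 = -976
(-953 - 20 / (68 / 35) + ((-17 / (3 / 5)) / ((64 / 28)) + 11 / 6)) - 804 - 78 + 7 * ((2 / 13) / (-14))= -6562581 / 3536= -1855.93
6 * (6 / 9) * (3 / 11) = 12 / 11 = 1.09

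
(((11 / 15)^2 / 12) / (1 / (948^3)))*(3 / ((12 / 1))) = 238630876 / 25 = 9545235.04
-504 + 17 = -487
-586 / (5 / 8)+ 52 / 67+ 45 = -298761 / 335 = -891.82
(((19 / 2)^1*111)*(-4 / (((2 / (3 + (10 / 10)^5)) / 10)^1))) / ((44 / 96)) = -2024640 / 11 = -184058.18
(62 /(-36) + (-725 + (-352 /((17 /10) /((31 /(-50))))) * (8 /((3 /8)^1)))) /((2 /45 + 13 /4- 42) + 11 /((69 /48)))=-141602858 /2185537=-64.79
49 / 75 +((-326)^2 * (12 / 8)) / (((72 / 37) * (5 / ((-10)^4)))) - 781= 4096034658 / 25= 163841386.32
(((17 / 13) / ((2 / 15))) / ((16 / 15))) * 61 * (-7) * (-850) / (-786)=-231380625 / 54496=-4245.83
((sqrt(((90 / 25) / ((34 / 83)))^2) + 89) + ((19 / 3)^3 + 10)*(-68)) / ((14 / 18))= -40981196 / 1785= -22958.65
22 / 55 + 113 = 567 / 5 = 113.40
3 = 3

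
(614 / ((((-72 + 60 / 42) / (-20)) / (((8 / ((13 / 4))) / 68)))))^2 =118225945600 / 2979740569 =39.68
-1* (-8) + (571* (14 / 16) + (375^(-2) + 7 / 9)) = 571953133 / 1125000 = 508.40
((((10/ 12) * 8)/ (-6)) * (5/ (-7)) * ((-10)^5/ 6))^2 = 6250000000000/ 35721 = 174967106.18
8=8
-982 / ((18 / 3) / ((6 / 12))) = -491 / 6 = -81.83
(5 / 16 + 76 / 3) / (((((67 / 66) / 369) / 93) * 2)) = 464686497 / 1072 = 433476.21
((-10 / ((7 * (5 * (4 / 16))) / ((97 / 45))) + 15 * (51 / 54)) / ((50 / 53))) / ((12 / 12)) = 390769 / 31500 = 12.41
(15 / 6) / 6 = 5 / 12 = 0.42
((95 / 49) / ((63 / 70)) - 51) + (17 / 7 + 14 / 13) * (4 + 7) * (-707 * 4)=-625457509 / 5733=-109097.77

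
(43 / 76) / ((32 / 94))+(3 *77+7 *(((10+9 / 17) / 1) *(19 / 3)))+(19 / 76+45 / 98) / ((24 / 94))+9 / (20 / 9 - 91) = 33427315639 / 47607616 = 702.14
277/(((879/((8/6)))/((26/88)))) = 3601/29007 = 0.12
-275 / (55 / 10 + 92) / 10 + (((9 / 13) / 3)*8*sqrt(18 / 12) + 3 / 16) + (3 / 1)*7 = 12*sqrt(6) / 13 + 13045 / 624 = 23.17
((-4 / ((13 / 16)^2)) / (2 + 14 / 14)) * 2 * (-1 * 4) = 8192 / 507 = 16.16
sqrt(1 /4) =1 /2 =0.50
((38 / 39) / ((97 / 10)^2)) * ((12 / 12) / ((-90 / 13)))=-380 / 254043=-0.00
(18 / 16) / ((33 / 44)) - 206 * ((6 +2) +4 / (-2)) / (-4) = 621 / 2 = 310.50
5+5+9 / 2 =29 / 2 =14.50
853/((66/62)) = 26443/33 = 801.30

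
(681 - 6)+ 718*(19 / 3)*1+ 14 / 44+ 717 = 392017 / 66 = 5939.65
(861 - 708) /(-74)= -153 /74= -2.07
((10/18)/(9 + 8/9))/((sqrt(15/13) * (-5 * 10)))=-sqrt(195)/13350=-0.00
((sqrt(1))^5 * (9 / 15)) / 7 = 3 / 35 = 0.09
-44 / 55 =-0.80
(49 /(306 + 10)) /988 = 49 /312208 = 0.00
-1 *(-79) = 79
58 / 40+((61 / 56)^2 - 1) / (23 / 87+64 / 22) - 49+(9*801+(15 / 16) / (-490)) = 341032102947 / 47620160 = 7161.51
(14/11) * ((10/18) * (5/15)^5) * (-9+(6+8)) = 350/24057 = 0.01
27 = 27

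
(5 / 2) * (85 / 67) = 425 / 134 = 3.17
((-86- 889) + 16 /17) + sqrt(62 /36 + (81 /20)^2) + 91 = -15012 /17 + sqrt(65249) /60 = -878.80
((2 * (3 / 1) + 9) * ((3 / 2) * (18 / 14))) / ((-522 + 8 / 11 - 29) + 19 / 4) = -330 / 6223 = -0.05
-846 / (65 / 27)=-22842 / 65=-351.42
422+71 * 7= 919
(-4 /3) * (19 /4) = -19 /3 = -6.33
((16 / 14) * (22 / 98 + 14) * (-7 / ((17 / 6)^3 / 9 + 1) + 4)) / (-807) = -0.04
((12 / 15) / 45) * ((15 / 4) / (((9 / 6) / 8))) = 16 / 45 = 0.36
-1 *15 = -15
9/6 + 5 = 13/2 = 6.50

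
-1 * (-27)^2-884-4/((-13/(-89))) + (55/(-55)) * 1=-21338/13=-1641.38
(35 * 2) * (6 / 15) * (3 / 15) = 28 / 5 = 5.60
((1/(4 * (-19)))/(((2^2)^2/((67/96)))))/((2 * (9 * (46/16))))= -67/6041088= -0.00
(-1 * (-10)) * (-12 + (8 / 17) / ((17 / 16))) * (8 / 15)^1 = -53440 / 867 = -61.64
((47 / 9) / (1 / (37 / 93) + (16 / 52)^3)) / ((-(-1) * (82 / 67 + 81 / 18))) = 39381394 / 109751859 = 0.36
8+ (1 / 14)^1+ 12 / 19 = 2315 / 266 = 8.70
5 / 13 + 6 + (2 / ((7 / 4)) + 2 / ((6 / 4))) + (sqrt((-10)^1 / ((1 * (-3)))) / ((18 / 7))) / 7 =sqrt(30) / 54 + 2419 / 273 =8.96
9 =9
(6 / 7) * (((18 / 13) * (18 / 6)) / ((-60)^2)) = 9 / 9100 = 0.00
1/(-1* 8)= -1/8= -0.12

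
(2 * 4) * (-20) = -160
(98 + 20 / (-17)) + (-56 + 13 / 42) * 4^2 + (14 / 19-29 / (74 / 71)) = -412250773 / 501942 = -821.31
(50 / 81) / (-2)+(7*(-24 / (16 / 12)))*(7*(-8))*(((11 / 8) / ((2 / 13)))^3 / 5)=104455566247 / 103680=1007480.38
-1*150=-150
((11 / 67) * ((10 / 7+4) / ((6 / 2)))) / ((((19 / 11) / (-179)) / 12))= -173272 / 469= -369.45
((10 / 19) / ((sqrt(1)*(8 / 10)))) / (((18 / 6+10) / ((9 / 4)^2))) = 2025 / 7904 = 0.26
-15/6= -5/2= -2.50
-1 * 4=-4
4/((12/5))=5/3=1.67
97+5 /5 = 98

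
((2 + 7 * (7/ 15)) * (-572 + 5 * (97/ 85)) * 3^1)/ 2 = -760533/ 170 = -4473.72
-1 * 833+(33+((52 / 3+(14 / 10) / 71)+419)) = -387284 / 1065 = -363.65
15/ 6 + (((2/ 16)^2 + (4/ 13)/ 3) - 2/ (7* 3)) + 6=148913/ 17472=8.52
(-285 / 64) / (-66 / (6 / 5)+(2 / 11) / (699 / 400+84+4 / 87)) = 1871979351 / 23119696192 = 0.08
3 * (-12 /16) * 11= -99 /4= -24.75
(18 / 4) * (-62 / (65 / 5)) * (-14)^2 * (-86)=4702824 / 13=361755.69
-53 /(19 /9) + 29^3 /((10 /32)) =7411871 /95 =78019.69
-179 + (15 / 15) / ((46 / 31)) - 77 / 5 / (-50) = -511802 / 2875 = -178.02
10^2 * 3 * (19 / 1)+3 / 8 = 45603 / 8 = 5700.38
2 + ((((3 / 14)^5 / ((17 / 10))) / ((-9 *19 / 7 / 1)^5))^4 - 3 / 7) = 7891606370912004427862580436462127225158439191 / 5021931326944002817730733005021353688737185792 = 1.57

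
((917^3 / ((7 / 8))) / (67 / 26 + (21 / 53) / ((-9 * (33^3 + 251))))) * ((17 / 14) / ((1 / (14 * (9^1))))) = 10085476994614266336 / 192755291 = 52322698600.34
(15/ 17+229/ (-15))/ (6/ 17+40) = -262/ 735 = -0.36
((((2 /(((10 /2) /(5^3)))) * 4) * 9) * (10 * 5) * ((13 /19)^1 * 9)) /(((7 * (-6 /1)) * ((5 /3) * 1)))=-1053000 /133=-7917.29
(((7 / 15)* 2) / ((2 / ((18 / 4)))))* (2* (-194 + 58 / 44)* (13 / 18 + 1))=-306621 / 220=-1393.73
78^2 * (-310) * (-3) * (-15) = -84871800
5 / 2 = 2.50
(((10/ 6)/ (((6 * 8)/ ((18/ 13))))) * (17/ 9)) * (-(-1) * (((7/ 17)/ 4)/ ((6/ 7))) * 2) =245/ 11232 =0.02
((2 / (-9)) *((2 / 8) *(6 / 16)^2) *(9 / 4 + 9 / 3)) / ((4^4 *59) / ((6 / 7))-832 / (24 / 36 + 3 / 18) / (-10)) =-1575 / 680493056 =-0.00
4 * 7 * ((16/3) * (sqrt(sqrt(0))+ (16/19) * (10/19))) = 71680/1083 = 66.19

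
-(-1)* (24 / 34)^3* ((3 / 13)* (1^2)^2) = 0.08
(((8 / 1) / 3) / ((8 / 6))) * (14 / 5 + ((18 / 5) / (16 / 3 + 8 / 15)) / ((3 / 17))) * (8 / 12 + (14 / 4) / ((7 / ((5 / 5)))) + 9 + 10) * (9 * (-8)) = -91146 / 5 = -18229.20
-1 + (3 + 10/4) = 9/2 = 4.50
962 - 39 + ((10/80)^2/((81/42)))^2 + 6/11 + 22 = 7764305435/8211456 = 945.55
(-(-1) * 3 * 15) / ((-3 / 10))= -150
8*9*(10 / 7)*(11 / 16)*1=495 / 7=70.71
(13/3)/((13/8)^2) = 64/39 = 1.64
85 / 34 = 5 / 2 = 2.50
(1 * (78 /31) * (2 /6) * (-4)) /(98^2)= -26 /74431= -0.00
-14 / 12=-1.17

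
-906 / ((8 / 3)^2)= -4077 / 32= -127.41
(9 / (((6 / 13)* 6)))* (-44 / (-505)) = 143 / 505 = 0.28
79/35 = 2.26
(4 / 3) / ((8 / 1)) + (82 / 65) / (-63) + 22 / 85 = 56453 / 139230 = 0.41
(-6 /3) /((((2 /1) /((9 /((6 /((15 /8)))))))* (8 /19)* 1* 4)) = -855 /512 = -1.67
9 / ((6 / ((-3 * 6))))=-27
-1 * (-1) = 1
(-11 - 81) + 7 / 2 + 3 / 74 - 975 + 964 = -3680 / 37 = -99.46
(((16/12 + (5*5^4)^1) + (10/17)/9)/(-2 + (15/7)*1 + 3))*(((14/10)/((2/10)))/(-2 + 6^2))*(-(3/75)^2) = -23438611/71527500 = -0.33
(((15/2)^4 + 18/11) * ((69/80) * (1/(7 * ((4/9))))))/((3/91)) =1499325633/56320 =26621.55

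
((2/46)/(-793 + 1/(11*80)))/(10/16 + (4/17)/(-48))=-10880/123052277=-0.00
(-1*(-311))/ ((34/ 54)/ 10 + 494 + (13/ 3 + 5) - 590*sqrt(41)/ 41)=13376421000*sqrt(41)/ 732034176449 + 467930970090/ 732034176449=0.76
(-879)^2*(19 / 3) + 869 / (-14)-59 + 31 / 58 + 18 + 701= 993480267 / 203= 4893991.46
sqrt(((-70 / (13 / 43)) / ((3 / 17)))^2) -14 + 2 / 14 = 354407 / 273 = 1298.19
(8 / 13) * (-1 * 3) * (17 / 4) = -102 / 13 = -7.85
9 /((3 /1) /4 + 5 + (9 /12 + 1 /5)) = 90 /67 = 1.34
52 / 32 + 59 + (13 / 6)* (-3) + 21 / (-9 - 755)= 82661 / 1528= 54.10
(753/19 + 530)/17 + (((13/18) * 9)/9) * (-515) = -338.44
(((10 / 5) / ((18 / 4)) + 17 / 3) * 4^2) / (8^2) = 55 / 36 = 1.53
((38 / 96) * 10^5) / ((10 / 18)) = 71250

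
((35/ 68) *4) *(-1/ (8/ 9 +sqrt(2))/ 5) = 36/ 119 - 81 *sqrt(2)/ 238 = -0.18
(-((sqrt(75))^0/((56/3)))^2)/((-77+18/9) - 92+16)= 9/473536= 0.00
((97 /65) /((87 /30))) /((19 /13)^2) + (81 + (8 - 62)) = 285185 /10469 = 27.24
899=899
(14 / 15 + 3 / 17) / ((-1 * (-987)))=283 / 251685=0.00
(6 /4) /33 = 1 /22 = 0.05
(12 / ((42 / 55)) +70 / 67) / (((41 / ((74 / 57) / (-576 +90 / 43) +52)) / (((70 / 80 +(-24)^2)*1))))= 110548352754125 / 9016131978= 12261.17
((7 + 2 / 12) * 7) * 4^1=602 / 3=200.67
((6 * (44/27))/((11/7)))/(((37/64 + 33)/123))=20992/921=22.79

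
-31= -31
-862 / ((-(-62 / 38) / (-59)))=966302 / 31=31171.03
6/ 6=1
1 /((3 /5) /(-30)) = -50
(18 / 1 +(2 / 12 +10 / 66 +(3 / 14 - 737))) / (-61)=55322 / 4697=11.78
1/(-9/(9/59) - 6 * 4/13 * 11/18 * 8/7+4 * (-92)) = -273/116923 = -0.00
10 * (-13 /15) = -26 /3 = -8.67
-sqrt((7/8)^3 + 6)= -sqrt(6830)/32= -2.58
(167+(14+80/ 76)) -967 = -14914/ 19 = -784.95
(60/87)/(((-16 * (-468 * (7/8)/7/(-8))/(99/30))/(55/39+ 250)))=-215710/44109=-4.89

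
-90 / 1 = -90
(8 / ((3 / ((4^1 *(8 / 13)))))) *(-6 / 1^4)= -512 / 13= -39.38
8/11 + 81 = 899/11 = 81.73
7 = 7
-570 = -570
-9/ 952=-0.01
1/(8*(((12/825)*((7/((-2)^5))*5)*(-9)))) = 55/63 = 0.87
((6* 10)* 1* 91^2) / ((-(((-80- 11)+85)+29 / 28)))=13912080 / 139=100086.91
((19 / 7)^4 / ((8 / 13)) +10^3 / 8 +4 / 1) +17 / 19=79594631 / 364952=218.10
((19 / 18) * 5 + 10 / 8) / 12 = 235 / 432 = 0.54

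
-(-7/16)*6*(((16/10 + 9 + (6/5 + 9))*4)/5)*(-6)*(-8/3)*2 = 1397.76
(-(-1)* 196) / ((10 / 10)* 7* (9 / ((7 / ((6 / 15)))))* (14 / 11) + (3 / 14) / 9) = 452760 / 10639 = 42.56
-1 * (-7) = 7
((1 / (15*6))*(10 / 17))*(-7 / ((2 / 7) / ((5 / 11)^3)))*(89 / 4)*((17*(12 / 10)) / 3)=-2.28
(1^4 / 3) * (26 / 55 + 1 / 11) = 31 / 165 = 0.19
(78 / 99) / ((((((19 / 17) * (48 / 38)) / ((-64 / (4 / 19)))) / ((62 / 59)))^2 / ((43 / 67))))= 1793453903072 / 69268419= 25891.36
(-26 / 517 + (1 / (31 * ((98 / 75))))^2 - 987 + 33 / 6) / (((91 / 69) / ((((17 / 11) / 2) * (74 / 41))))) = -203272254715983681 / 195832160992468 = -1037.99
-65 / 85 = -13 / 17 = -0.76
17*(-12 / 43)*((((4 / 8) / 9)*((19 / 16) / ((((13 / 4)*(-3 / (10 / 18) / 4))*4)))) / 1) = 1615 / 90558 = 0.02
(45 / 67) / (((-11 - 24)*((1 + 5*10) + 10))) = -9 / 28609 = -0.00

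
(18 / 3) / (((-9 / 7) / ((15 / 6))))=-35 / 3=-11.67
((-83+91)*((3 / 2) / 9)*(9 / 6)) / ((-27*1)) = -2 / 27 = -0.07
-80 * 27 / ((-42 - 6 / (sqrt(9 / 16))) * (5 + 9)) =108 / 35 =3.09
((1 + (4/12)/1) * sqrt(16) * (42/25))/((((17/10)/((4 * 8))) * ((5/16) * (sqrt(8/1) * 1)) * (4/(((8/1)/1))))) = 114688 * sqrt(2)/425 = 381.63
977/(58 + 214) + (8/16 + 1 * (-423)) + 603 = 50073/272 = 184.09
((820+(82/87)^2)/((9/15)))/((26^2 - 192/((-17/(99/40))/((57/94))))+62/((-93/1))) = 62055373700/31400064621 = 1.98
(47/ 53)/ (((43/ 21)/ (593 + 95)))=15792/ 53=297.96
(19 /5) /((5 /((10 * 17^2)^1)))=10982 /5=2196.40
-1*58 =-58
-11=-11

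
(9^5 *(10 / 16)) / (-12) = -3075.47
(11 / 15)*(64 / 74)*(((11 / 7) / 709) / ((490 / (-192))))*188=-23293952 / 224947975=-0.10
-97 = -97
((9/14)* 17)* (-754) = -57681/7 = -8240.14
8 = 8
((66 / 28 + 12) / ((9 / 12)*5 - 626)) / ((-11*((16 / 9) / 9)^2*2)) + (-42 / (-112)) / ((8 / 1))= 3618597 / 49063168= 0.07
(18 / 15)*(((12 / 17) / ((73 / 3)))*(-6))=-1296 / 6205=-0.21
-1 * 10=-10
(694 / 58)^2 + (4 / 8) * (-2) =119568 / 841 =142.17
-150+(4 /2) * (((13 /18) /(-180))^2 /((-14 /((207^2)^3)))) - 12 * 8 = -2026466039721 /11200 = -180934467.83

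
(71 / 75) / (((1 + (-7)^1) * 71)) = -1 / 450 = -0.00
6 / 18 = 1 / 3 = 0.33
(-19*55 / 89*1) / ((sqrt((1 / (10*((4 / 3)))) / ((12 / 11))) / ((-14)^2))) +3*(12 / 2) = 18 - 74480*sqrt(110) / 89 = -8759.00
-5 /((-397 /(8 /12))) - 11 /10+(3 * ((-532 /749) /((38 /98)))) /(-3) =943253 /1274370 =0.74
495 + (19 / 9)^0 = 496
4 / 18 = 0.22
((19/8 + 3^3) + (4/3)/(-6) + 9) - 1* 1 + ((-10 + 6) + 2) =2531/72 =35.15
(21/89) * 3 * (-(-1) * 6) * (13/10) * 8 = 19656/445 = 44.17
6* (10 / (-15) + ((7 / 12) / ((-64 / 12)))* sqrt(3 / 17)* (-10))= -4 + 105* sqrt(51) / 272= -1.24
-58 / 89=-0.65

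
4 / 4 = 1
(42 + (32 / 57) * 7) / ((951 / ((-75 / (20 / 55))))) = -359975 / 36138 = -9.96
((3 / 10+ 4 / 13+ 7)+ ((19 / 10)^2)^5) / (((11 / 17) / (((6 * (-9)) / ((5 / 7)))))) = -259266163522089969 / 3575000000000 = -72522.00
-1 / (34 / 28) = -14 / 17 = -0.82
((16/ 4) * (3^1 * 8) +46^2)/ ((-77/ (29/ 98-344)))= 5321914/ 539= 9873.68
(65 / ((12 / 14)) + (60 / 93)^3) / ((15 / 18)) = 2720581 / 29791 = 91.32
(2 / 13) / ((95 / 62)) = 124 / 1235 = 0.10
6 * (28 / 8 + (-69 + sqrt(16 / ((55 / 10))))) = -393 + 24 * sqrt(22) / 11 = -382.77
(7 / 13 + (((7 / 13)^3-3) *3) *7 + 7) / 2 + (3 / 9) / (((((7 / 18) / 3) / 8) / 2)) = 231475 / 15379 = 15.05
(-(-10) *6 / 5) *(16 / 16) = 12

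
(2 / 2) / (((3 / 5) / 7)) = 11.67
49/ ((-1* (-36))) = 49/ 36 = 1.36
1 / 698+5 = 3491 / 698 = 5.00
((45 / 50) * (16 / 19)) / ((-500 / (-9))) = 162 / 11875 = 0.01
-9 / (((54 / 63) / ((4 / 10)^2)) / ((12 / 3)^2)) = -26.88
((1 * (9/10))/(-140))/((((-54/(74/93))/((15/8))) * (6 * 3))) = 37/3749760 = 0.00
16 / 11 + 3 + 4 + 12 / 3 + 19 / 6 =15.62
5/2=2.50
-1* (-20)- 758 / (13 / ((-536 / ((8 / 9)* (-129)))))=-141178 / 559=-252.55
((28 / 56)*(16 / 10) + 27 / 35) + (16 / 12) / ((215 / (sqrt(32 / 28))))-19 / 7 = -1.14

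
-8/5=-1.60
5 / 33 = 0.15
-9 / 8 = -1.12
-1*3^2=-9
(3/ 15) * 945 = 189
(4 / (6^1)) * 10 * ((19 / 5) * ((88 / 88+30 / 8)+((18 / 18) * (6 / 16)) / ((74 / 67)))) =57247 / 444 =128.93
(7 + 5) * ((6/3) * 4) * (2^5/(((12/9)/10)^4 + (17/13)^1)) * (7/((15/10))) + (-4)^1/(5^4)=5896796556668/538020625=10960.17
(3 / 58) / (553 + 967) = 3 / 88160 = 0.00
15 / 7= 2.14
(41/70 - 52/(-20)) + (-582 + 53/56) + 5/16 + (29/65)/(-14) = -840967/1456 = -577.59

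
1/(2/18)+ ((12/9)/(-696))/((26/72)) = 3391/377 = 8.99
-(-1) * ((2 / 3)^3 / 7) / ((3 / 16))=128 / 567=0.23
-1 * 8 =-8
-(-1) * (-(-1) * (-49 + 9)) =-40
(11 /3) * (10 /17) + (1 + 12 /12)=212 /51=4.16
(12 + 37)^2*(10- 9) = 2401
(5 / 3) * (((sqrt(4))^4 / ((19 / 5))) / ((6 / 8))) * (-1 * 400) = -640000 / 171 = -3742.69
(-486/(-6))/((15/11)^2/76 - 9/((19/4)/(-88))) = 82764/170393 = 0.49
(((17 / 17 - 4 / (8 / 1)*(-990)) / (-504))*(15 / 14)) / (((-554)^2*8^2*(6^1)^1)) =-155 / 17324794368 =-0.00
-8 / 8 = -1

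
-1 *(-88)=88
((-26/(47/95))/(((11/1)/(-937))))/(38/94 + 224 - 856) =-462878/65307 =-7.09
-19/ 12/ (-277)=19/ 3324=0.01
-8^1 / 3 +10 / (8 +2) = -5 / 3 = -1.67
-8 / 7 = -1.14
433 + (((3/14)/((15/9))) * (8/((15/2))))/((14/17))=530629/1225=433.17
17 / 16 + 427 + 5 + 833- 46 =19521 / 16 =1220.06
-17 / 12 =-1.42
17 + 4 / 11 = 191 / 11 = 17.36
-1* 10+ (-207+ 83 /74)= -15975 /74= -215.88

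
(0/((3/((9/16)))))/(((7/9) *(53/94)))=0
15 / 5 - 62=-59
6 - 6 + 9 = 9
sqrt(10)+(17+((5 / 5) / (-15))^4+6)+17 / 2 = sqrt(10)+3189377 / 101250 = 34.66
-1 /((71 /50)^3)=-125000 /357911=-0.35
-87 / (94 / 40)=-1740 / 47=-37.02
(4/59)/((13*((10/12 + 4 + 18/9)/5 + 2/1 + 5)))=120/192517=0.00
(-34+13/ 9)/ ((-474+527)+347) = -293/ 3600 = -0.08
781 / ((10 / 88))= 34364 / 5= 6872.80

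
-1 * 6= -6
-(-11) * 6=66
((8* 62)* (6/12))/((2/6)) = 744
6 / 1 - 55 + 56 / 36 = -427 / 9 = -47.44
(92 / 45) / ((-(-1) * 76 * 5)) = 23 / 4275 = 0.01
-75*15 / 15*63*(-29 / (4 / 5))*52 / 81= 329875 / 3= 109958.33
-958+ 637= -321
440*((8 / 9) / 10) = 352 / 9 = 39.11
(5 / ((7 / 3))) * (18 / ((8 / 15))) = 72.32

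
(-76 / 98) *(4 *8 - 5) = -1026 / 49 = -20.94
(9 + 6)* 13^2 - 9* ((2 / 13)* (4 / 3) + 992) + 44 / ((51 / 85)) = -246539 / 39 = -6321.51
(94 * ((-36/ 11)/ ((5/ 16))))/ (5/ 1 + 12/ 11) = -54144/ 335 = -161.62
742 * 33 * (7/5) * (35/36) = 199969/6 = 33328.17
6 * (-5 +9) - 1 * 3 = 21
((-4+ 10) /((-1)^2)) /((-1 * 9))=-2 /3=-0.67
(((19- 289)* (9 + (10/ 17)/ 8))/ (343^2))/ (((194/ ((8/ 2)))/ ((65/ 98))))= -5414175/ 19012313698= -0.00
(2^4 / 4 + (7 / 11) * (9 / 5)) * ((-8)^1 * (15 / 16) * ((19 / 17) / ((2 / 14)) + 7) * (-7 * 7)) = 5241726 / 187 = 28030.62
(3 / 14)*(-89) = -267 / 14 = -19.07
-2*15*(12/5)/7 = -72/7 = -10.29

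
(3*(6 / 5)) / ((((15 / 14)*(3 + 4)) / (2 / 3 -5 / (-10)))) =14 / 25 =0.56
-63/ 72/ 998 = -7/ 7984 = -0.00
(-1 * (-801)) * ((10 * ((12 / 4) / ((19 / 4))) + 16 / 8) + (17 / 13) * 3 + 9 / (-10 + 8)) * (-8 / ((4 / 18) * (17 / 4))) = -220480056 / 4199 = -52507.75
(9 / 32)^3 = 729 / 32768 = 0.02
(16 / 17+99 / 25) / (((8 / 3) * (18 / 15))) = 2083 / 1360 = 1.53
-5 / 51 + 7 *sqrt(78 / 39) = -5 / 51 + 7 *sqrt(2) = 9.80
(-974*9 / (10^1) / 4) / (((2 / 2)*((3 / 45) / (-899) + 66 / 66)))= -11820951 / 53936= -219.17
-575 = -575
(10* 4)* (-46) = -1840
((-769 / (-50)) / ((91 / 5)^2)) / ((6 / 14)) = 769 / 7098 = 0.11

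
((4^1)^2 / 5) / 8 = 2 / 5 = 0.40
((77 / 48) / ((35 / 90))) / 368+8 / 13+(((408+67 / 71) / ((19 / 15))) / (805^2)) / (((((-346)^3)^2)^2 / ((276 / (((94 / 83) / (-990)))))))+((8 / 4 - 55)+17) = -24182831547731155678542178685487187573271 / 683644414910771732634146319279350899712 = -35.37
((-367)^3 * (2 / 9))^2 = 9773640867699076 / 81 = 120662232934556.49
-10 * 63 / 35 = -18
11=11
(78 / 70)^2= 1.24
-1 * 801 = -801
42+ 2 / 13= 42.15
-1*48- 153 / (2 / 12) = -966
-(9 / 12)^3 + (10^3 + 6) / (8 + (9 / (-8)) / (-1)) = 513101 / 4672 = 109.82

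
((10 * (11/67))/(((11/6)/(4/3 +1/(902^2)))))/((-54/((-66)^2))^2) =7875693980/1013643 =7769.69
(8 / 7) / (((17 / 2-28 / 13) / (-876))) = -157.76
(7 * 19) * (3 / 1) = 399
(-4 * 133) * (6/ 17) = -3192/ 17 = -187.76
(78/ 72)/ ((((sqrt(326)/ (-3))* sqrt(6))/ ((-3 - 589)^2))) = -569504* sqrt(489)/ 489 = -25753.86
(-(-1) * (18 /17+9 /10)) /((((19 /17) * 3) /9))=999 /190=5.26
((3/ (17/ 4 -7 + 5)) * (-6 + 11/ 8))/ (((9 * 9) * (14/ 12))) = -37/ 567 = -0.07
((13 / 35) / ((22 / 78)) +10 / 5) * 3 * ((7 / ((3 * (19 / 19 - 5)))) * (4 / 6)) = -1277 / 330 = -3.87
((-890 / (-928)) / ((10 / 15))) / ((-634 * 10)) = -267 / 1176704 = -0.00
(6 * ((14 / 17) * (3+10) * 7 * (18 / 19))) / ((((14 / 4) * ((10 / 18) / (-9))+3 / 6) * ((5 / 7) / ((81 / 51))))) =2106395928 / 631465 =3335.73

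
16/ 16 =1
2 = 2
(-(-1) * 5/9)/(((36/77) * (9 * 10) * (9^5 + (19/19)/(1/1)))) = 77/344379600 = 0.00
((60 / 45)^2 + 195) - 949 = -6770 / 9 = -752.22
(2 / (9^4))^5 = 0.00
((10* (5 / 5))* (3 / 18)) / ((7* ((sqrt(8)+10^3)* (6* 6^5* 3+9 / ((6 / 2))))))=625 / 367420935609 - 5* sqrt(2) / 1469683742436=0.00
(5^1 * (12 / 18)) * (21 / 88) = 35 / 44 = 0.80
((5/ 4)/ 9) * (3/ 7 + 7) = 65/ 63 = 1.03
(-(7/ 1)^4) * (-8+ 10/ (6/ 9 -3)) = 29498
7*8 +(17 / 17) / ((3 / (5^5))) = 3293 / 3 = 1097.67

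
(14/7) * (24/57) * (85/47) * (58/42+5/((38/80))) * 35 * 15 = 161534000/16967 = 9520.48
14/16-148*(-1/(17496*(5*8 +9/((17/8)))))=2878721/3289248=0.88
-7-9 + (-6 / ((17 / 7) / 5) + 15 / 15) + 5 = -380 / 17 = -22.35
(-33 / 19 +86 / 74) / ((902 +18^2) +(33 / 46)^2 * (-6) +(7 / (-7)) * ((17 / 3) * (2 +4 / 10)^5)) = -1335725000 / 1793649905723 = -0.00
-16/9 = -1.78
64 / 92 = 16 / 23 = 0.70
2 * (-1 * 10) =-20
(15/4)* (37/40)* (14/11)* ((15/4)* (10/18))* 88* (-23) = -148925/8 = -18615.62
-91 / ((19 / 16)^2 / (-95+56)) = 908544 / 361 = 2516.74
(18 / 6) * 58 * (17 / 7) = 2958 / 7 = 422.57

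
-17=-17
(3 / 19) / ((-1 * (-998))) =3 / 18962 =0.00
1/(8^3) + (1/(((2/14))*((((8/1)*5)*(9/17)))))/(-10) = -3583/115200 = -0.03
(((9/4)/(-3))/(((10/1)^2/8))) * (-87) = 261/50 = 5.22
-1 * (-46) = 46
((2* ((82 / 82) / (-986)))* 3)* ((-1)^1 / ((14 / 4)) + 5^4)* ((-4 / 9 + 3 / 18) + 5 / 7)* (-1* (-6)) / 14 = -240515 / 338198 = -0.71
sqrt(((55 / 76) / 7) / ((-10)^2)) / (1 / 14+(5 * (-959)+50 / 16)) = -2 * sqrt(7315) / 25492395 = -0.00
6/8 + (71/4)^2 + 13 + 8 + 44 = 6093/16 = 380.81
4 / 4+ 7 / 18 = 25 / 18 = 1.39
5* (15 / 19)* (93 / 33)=2325 / 209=11.12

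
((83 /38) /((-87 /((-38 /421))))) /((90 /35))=581 /659286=0.00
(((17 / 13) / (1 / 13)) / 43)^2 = 0.16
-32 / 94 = -16 / 47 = -0.34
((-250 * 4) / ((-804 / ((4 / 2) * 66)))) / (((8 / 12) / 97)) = 1600500 / 67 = 23888.06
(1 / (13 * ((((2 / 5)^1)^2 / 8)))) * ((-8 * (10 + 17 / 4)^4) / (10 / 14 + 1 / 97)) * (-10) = 298646861625 / 17056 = 17509783.16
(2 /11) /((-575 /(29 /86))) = -29 /271975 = -0.00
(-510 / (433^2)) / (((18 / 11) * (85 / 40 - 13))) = 7480 / 48934629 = 0.00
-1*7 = -7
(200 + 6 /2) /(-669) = -203 /669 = -0.30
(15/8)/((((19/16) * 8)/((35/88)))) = 525/6688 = 0.08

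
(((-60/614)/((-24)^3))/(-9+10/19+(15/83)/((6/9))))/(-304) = 415/146394261504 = 0.00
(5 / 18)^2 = 0.08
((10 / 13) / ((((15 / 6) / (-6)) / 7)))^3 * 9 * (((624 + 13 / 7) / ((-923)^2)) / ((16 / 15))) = -1926076320 / 143976001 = -13.38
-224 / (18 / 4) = -448 / 9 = -49.78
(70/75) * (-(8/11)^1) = -112/165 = -0.68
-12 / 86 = -6 / 43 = -0.14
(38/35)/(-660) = -19/11550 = -0.00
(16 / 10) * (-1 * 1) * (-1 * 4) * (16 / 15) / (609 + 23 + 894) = 256 / 57225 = 0.00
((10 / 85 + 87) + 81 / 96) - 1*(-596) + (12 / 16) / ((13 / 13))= 684.71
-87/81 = -29/27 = -1.07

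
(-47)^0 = 1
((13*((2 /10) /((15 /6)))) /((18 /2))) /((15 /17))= 0.13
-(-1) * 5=5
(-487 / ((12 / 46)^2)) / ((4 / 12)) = -21468.58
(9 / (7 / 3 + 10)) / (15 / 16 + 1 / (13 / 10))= 0.43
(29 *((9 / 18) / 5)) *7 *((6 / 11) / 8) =609 / 440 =1.38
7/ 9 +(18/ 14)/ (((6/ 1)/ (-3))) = 17/ 126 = 0.13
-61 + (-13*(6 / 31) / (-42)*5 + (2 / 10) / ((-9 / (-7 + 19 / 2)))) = -237313 / 3906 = -60.76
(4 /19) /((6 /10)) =0.35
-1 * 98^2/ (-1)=9604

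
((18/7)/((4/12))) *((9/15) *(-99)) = -16038/35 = -458.23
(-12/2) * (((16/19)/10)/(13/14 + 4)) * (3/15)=-224/10925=-0.02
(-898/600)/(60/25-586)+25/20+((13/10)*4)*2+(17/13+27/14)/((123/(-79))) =6253954181/653223480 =9.57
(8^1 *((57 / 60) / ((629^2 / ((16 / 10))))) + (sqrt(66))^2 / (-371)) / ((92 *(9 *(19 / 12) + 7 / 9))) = -5874253794 / 45660462931825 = -0.00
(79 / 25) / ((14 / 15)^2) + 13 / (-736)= 130187 / 36064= 3.61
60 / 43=1.40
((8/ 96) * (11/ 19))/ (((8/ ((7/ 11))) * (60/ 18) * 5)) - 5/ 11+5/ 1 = 1520077/ 334400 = 4.55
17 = 17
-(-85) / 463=85 / 463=0.18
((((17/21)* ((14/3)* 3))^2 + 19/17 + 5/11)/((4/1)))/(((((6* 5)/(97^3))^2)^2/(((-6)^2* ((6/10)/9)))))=75912598874149876174280140769/1136025000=66823000263330363481.68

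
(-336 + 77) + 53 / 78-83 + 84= -257.32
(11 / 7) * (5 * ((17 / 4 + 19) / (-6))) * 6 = -5115 / 28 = -182.68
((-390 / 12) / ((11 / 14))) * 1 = -455 / 11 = -41.36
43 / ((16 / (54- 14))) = 215 / 2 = 107.50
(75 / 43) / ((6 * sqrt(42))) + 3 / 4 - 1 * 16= -61 / 4 + 25 * sqrt(42) / 3612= -15.21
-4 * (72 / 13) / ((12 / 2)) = -48 / 13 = -3.69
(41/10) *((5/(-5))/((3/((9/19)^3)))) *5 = -9963/13718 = -0.73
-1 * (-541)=541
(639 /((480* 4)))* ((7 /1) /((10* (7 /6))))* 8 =639 /400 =1.60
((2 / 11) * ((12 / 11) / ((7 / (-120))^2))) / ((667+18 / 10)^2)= 33750 / 258984649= 0.00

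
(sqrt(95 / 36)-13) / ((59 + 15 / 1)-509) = 13 / 435-sqrt(95) / 2610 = 0.03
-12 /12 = -1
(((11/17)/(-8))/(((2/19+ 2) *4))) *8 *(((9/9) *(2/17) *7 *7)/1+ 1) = -4807/9248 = -0.52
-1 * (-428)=428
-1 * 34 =-34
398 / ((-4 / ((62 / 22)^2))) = -191239 / 242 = -790.24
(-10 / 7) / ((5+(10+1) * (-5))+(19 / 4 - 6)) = 8 / 287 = 0.03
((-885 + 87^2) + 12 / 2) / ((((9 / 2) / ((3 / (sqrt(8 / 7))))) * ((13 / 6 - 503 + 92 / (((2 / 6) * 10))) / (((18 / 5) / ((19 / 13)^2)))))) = -20350980 * sqrt(14) / 5125117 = -14.86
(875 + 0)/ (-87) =-875/ 87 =-10.06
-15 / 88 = -0.17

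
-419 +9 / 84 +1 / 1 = -11701 / 28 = -417.89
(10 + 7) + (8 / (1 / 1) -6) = 19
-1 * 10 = -10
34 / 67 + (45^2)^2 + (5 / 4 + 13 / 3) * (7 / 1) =3296934331 / 804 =4100664.59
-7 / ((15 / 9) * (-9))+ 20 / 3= 7.13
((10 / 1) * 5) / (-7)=-50 / 7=-7.14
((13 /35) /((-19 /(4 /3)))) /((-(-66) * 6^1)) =-13 /197505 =-0.00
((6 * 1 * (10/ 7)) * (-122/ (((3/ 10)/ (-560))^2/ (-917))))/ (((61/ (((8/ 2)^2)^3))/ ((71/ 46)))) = 23894373171200000/ 69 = 346295263350724.64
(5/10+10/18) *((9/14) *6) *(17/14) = 4.94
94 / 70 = 47 / 35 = 1.34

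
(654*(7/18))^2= 64685.44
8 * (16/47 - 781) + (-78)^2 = -7580/47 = -161.28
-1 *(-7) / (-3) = -7 / 3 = -2.33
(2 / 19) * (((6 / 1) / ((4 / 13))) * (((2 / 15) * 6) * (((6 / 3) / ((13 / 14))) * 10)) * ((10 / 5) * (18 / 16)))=1512 / 19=79.58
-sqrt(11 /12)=-sqrt(33) /6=-0.96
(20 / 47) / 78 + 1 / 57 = 267 / 11609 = 0.02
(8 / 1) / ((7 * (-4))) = -2 / 7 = -0.29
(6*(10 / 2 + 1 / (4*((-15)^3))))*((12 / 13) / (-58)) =-67499 / 141375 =-0.48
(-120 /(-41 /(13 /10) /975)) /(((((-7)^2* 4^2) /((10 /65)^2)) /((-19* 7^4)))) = -209475 /41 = -5109.15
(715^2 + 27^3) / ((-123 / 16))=-8494528 / 123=-69061.20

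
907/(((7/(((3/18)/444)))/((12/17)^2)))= 1814/74851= 0.02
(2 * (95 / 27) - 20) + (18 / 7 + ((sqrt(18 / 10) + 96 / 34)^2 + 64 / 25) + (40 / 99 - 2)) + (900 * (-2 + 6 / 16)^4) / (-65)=-1479725082679 / 15381273600 + 288 * sqrt(5) / 85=-88.63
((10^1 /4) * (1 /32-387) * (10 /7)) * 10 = -221125 /16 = -13820.31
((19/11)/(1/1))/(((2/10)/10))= 950/11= 86.36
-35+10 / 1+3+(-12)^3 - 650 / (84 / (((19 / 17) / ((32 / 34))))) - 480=-1504735 / 672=-2239.19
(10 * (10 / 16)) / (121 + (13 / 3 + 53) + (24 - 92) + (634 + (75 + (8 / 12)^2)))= 225 / 29512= 0.01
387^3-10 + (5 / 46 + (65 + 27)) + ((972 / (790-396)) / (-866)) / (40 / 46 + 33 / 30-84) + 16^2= 1430306055755898779 / 24677067494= 57960941.11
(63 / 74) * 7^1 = 441 / 74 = 5.96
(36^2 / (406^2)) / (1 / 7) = 324 / 5887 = 0.06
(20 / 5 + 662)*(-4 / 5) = -2664 / 5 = -532.80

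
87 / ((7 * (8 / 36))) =783 / 14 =55.93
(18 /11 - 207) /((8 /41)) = -92619 /88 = -1052.49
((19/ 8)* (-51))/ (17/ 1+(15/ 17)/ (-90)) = -49419/ 6932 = -7.13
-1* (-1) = 1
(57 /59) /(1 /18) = 1026 /59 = 17.39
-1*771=-771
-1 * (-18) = 18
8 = 8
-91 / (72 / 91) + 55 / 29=-236189 / 2088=-113.12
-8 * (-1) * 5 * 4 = 160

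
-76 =-76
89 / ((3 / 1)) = 89 / 3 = 29.67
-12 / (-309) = 4 / 103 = 0.04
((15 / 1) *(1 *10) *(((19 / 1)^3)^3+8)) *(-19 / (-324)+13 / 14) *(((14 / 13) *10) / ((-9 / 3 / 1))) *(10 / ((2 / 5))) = -38594965563306250 / 9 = -4288329507034027.78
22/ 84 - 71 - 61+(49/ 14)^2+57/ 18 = -3257/ 28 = -116.32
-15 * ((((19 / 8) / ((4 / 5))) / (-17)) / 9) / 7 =475 / 11424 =0.04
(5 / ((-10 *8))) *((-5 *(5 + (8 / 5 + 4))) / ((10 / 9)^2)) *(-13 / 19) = -55809 / 30400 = -1.84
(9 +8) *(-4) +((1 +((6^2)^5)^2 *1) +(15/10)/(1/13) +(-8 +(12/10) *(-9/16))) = 146246337602516793/40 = 3656158440062919.82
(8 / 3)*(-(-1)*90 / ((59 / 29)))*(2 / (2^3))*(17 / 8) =7395 / 118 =62.67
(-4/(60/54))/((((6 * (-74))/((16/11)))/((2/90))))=8/30525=0.00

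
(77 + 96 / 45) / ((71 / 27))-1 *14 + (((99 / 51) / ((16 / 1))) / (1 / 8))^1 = 205957 / 12070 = 17.06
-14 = -14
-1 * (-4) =4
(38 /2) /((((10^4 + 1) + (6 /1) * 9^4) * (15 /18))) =114 /246835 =0.00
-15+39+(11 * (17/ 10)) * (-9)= -1443/ 10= -144.30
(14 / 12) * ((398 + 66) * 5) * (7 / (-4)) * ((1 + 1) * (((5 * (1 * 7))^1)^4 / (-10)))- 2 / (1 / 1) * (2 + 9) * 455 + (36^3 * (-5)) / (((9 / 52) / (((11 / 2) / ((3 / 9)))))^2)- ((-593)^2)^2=-373066768343 / 3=-124355589447.67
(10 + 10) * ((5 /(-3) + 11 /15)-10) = -656 /3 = -218.67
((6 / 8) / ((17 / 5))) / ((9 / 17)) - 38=-37.58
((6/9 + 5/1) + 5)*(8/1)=256/3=85.33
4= 4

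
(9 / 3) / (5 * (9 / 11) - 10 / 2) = -33 / 10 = -3.30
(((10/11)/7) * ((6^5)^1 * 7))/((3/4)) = 103680/11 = 9425.45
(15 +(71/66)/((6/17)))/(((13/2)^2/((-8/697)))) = -57176/11661507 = -0.00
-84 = -84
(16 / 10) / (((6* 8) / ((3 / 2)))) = 1 / 20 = 0.05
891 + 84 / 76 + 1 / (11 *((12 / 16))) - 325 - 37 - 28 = 314896 / 627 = 502.23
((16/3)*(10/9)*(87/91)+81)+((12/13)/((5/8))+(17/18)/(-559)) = 2387731/27090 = 88.14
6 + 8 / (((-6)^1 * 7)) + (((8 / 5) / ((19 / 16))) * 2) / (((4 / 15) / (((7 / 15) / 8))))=12766 / 1995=6.40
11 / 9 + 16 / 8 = 29 / 9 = 3.22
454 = 454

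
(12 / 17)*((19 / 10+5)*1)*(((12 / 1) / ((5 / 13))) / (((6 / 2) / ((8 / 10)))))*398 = 34272576 / 2125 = 16128.27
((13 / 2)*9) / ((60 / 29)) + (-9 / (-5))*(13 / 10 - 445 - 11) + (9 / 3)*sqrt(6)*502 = 2898.75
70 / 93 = 0.75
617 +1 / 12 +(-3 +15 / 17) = 125453 / 204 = 614.97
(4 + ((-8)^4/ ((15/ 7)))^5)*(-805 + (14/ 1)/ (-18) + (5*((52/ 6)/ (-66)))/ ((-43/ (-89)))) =-22193175057091768007399484164/ 1077553125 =-20595898747072695842.63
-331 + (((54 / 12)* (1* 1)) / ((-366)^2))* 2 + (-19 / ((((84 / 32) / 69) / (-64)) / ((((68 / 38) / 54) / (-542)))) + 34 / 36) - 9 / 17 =-4309654877063 / 12959841132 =-332.54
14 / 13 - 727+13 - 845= -20253 / 13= -1557.92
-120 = -120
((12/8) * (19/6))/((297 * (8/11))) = 0.02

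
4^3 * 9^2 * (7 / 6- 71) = -362016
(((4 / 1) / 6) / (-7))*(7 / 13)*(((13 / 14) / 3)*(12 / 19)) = -4 / 399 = -0.01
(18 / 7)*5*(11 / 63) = 110 / 49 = 2.24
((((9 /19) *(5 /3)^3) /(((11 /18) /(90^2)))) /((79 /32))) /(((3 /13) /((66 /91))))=388800000 /10507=37003.90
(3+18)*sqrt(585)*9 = 4571.30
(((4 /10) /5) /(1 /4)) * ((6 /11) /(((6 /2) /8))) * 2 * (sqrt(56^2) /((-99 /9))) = -14336 /3025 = -4.74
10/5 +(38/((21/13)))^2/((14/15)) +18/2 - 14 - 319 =278752/1029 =270.90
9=9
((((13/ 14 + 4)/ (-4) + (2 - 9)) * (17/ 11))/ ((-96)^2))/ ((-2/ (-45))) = -39185/ 1261568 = -0.03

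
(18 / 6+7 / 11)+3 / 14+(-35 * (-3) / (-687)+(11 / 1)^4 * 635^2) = 208196965187257 / 35266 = 5903617228.70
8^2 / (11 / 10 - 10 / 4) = -320 / 7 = -45.71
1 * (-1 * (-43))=43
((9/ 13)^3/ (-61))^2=531441/ 17960556289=0.00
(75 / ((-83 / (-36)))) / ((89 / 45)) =121500 / 7387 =16.45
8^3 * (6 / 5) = 614.40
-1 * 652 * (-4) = 2608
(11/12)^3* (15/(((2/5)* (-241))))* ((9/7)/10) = -6655/431872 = -0.02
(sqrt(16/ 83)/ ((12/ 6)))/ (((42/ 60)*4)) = 5*sqrt(83)/ 581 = 0.08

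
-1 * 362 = -362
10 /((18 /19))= 95 /9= 10.56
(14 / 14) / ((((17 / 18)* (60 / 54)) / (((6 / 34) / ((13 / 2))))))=486 / 18785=0.03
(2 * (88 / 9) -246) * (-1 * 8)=16304 / 9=1811.56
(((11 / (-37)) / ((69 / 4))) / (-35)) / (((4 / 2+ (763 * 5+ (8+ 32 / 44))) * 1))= 484 / 3760326465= 0.00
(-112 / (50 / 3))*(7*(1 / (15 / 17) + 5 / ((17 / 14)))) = -524888 / 2125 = -247.01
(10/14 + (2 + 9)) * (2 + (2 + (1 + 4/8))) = 451/7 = 64.43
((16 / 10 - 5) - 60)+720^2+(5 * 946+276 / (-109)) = 285069917 / 545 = 523064.07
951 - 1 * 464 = 487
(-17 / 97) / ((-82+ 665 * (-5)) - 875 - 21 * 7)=17 / 429613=0.00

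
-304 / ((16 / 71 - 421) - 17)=10792 / 15541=0.69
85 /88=0.97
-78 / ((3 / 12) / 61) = -19032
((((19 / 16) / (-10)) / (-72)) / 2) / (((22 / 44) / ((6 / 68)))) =19 / 130560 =0.00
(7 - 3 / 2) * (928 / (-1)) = -5104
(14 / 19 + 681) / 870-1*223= -3673237 / 16530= -222.22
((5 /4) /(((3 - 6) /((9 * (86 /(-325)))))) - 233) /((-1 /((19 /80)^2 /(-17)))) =-10888121 /14144000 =-0.77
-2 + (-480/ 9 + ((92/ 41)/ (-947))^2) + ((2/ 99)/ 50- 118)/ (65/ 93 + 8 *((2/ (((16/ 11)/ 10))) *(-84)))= -19706476121711819533/ 356223390785046125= -55.32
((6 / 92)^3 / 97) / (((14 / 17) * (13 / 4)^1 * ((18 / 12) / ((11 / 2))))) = 1683 / 429592436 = 0.00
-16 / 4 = -4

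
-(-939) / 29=939 / 29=32.38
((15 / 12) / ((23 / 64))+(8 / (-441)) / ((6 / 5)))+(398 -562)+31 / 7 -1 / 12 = -19011019 / 121716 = -156.19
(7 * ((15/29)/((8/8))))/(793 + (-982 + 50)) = -105/4031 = -0.03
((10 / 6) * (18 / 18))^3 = 125 / 27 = 4.63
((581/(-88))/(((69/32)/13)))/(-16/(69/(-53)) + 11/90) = -906360/282623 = -3.21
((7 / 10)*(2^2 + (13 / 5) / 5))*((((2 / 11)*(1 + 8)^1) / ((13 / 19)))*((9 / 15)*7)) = 2840481 / 89375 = 31.78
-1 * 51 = -51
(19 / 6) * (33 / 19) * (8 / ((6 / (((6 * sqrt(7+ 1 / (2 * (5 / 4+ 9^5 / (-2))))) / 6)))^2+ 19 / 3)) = 109117668 / 28460375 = 3.83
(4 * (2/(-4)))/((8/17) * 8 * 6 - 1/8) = -272/3055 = -0.09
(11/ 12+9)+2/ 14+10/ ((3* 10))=291/ 28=10.39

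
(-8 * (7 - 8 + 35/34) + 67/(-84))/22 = -1475/31416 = -0.05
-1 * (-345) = 345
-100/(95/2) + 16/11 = -136/209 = -0.65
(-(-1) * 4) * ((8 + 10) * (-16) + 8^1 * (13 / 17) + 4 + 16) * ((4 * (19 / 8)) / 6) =-28196 / 17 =-1658.59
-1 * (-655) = 655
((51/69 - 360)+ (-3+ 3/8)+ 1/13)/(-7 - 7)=25.84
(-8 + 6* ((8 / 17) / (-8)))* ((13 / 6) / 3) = -923 / 153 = -6.03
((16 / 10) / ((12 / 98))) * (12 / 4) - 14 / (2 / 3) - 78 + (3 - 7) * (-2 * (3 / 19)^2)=-59.60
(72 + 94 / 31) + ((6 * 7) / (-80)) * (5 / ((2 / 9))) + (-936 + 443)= -213171 / 496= -429.78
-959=-959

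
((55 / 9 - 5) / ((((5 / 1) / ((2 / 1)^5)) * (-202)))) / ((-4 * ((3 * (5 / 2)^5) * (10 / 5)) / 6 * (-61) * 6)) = -128 / 519834375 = -0.00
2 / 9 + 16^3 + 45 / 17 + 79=639214 / 153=4177.87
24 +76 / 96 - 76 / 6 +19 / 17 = 1801 / 136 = 13.24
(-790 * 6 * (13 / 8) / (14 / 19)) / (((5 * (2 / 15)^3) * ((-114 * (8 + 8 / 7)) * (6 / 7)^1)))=987.26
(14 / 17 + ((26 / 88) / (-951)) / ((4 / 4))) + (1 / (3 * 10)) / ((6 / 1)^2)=52762829 / 64021320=0.82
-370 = -370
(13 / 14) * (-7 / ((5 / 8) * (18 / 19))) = -494 / 45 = -10.98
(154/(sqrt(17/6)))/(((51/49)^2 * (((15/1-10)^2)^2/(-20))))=-1479016 * sqrt(102)/5527125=-2.70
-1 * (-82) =82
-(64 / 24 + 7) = -29 / 3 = -9.67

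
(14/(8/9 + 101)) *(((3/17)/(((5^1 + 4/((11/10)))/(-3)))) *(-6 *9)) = 96228/211565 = 0.45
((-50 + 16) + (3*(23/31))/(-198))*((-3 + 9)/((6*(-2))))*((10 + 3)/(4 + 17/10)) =4523155/116622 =38.78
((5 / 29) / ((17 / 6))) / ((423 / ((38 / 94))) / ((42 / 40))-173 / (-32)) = 127680 / 2102294477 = 0.00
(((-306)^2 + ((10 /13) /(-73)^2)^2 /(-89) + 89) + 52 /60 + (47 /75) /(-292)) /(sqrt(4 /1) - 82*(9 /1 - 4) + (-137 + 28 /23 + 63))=-949256781669228053 /4869372548843400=-194.94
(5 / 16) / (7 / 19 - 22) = -0.01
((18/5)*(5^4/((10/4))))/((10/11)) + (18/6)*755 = 3255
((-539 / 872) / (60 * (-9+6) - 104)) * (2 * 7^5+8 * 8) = 73.30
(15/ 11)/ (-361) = -15/ 3971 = -0.00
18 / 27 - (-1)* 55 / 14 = 193 / 42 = 4.60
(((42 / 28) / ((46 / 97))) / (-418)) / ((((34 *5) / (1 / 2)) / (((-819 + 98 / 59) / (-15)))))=-4677631 / 3857136800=-0.00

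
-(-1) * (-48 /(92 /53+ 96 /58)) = -18444 /1303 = -14.16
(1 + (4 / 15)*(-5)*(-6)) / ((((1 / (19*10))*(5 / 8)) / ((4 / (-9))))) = -1216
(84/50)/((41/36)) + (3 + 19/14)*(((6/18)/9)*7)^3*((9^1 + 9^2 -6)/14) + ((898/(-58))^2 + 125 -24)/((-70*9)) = 55025420264/39590222175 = 1.39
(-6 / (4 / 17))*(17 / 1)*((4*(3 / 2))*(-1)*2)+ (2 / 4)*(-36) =5184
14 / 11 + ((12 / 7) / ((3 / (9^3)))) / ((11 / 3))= 8846 / 77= 114.88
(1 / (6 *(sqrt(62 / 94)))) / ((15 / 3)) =sqrt(1457) / 930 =0.04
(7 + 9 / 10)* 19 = 1501 / 10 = 150.10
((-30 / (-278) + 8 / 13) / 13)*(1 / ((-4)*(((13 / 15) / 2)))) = -19605 / 610766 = -0.03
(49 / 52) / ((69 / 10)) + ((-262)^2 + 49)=123235487 / 1794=68693.14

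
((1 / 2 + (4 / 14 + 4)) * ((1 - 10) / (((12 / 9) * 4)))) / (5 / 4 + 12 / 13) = -23517 / 6328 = -3.72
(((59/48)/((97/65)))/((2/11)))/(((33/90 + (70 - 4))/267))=5119725/280912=18.23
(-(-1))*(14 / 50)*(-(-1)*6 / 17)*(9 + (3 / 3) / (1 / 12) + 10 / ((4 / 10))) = 1932 / 425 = 4.55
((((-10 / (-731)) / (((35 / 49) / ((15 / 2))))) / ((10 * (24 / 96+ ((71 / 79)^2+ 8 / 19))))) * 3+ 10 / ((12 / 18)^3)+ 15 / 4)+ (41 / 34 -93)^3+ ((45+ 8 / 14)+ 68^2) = -911315603618195249 / 1185428331304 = -768764.82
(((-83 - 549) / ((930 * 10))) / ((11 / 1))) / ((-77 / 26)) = 4108 / 1969275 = 0.00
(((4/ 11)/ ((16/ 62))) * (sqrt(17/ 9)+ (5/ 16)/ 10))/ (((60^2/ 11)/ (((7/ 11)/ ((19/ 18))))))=217/ 2675200+ 217 * sqrt(17)/ 250800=0.00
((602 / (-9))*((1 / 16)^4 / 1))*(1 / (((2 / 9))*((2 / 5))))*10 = -7525 / 65536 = -0.11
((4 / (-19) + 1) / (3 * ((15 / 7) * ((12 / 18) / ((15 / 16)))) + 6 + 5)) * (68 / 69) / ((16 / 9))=5355 / 190532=0.03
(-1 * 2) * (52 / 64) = -13 / 8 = -1.62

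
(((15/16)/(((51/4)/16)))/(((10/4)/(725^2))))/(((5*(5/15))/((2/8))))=630750/17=37102.94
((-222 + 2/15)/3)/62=-1664/1395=-1.19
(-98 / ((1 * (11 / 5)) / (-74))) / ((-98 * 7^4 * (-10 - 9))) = 370 / 501809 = 0.00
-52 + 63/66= -1123/22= -51.05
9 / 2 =4.50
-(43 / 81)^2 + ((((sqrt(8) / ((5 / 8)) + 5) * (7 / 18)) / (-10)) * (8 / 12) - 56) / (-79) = 56 * sqrt(2) / 53325 + 444391 / 1036638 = 0.43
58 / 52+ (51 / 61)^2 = 175535 / 96746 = 1.81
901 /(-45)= -901 /45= -20.02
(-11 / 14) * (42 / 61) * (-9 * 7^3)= 101871 / 61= 1670.02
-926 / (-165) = 926 / 165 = 5.61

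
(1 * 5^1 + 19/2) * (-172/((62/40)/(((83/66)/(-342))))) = 1035010/174933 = 5.92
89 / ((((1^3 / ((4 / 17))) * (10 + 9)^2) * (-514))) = -0.00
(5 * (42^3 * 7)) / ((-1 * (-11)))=235734.55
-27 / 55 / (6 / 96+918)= -432 / 807895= -0.00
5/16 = 0.31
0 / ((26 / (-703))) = 0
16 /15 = 1.07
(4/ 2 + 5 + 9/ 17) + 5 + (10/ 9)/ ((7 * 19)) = 255131/ 20349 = 12.54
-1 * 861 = -861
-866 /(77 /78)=-67548 /77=-877.25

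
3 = 3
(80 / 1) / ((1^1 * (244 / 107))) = 2140 / 61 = 35.08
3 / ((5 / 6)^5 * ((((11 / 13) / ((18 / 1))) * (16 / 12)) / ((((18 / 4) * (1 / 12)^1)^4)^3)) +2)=135984591639 / 147730157194426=0.00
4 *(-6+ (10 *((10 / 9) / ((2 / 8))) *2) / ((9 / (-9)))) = -3416 / 9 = -379.56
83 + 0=83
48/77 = 0.62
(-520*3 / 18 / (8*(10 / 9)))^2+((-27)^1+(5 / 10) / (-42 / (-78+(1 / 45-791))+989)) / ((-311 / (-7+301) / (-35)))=-76813237165737 / 96225256048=-798.26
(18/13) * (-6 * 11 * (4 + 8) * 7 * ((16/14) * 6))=-684288/13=-52637.54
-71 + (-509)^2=259010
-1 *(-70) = 70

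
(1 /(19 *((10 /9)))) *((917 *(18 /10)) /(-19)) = -74277 /18050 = -4.12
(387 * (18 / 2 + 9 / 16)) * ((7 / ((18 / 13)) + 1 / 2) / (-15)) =-10965 / 8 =-1370.62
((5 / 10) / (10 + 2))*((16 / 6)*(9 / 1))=1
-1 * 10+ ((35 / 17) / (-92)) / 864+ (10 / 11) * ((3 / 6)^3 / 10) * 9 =-147122737 / 14864256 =-9.90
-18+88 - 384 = -314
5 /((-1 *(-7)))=5 /7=0.71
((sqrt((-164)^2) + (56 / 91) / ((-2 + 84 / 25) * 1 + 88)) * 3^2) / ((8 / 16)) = 2952.12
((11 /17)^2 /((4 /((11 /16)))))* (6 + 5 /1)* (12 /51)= 14641 /78608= 0.19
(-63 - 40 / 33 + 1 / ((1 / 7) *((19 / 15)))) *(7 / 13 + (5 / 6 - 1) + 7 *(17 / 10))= -88052828 / 122265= -720.18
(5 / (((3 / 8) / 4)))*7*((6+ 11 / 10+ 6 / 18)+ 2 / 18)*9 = 76048 / 3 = 25349.33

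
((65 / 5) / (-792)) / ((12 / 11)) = -13 / 864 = -0.02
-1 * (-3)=3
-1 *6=-6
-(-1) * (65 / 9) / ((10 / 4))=26 / 9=2.89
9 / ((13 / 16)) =144 / 13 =11.08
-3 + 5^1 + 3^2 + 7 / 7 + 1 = 13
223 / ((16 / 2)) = 223 / 8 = 27.88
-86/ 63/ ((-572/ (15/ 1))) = 215/ 6006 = 0.04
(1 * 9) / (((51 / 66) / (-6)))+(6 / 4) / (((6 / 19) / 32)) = 1396 / 17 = 82.12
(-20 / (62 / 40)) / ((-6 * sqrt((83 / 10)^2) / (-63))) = -16.32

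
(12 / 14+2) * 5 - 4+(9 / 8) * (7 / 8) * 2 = 2745 / 224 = 12.25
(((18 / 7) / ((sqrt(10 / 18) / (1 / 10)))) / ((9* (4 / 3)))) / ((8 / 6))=27* sqrt(5) / 2800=0.02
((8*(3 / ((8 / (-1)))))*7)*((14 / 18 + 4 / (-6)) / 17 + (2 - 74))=77105 / 51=1511.86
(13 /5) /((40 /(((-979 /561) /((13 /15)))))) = -0.13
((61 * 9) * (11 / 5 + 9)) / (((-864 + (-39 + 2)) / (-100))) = 614880 / 901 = 682.44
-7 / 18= -0.39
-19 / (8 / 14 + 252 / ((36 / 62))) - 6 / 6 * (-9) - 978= -2947831 / 3042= -969.04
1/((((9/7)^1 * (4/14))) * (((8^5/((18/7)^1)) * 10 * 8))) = 7/2621440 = 0.00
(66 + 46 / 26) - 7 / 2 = 1671 / 26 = 64.27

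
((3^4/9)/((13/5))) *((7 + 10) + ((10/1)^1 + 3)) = 1350/13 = 103.85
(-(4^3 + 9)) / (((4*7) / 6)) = -219 / 14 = -15.64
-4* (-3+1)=8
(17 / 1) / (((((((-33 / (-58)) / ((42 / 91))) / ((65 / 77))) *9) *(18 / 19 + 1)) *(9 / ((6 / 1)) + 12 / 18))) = 374680 / 1222221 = 0.31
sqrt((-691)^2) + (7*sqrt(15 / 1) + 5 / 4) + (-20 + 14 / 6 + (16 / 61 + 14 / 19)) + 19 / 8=7*sqrt(15) + 18858065 / 27816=705.07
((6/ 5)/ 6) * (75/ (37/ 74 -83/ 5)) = -150/ 161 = -0.93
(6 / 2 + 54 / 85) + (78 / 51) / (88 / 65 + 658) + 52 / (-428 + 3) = 32014622 / 9107325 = 3.52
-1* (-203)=203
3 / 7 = 0.43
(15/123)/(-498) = -5/20418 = -0.00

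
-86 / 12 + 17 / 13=-457 / 78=-5.86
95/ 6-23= -43/ 6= -7.17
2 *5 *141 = 1410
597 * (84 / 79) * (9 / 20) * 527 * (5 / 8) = 94087.01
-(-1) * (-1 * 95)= -95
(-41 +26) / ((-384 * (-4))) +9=4603 / 512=8.99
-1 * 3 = -3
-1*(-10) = 10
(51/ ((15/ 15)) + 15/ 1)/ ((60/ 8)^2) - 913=-68387/ 75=-911.83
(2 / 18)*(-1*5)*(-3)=5 / 3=1.67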